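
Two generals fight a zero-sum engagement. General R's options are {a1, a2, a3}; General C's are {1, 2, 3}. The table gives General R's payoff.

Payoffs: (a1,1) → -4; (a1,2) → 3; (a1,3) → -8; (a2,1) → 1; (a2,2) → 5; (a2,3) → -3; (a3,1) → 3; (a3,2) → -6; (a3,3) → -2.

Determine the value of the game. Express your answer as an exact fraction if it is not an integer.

Row minima: a1 → -8, a2 → -3, a3 → -6; maximin = -3.
Column maxima: 1 → 3, 2 → 5, 3 → -2; minimax = -2.
-3 ≠ -2, so there is no saddle point; optimal play is mixed.
a1 is strictly dominated by a2, so General R never plays it.
1 is strictly dominated by 3 (it gives General R strictly more in every row), so General C never plays it.
On the remaining 2×2 (a2, a3 vs 2, 3):
Let General R play a2 with probability p. Expected payoff against 2: 5p + (-6)(1−p) = 11p − 6; against 3: (-3)p + (-2)(1−p) = −p − 2.
Setting these equal: 11p − 6 = −p − 2 ⇒ 12p = 4 ⇒ p = 1/3, and the value is (11)·(1/3) − 6 = -7/3.
For General C: with q = P(2), equating a2's and a3's payoffs gives 8q − 3 = −4q − 2 ⇒ q = 1/12.

-7/3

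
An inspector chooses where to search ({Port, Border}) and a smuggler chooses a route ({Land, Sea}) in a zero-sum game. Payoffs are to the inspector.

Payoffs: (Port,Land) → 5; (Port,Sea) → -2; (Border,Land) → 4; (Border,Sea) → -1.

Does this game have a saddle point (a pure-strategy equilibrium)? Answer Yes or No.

Row minima: Port → -2, Border → -1; maximin = -1.
Column maxima: Land → 5, Sea → -1; minimax = -1.
maximin = minimax = -1, so a saddle point exists.

Yes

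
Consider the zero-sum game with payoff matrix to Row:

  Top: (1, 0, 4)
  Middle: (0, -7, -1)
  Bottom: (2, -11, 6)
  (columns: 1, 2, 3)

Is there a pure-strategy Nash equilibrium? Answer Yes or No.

Yes

Row minima: Top → 0, Middle → -7, Bottom → -11; maximin = 0.
Column maxima: 1 → 2, 2 → 0, 3 → 6; minimax = 0.
maximin = minimax = 0, so a saddle point exists.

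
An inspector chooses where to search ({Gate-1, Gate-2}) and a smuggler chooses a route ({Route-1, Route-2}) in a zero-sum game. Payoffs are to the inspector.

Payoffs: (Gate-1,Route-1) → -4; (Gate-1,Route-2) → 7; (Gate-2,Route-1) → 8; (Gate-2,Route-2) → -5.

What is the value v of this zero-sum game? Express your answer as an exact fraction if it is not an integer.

Row minima: Gate-1 → -4, Gate-2 → -5; maximin = -4.
Column maxima: Route-1 → 8, Route-2 → 7; minimax = 7.
-4 ≠ 7, so there is no saddle point; optimal play is mixed.
Let the inspector play Gate-1 with probability p. Expected payoff against Route-1: (-4)p + 8(1−p) = −12p + 8; against Route-2: 7p + (-5)(1−p) = 12p − 5.
Setting these equal: −12p + 8 = 12p − 5 ⇒ −24p = -13 ⇒ p = 13/24, and the value is (-12)·(13/24) + 8 = 3/2.
For the smuggler: with q = P(Route-1), equating Gate-1's and Gate-2's payoffs gives −11q + 7 = 13q − 5 ⇒ q = 1/2.

3/2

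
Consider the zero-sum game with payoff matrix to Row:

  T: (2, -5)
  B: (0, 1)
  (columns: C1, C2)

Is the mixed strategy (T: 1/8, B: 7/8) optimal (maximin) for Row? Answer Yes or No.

Against C1 this mix gives (1/8)·2 + (7/8)·0 = 1/4.
Against C2 this mix gives (1/8)·(-5) + (7/8)·1 = 1/4.
All of Column's active replies (C1, C2) yield 1/4, and no column does worse for Row. The mix makes Column indifferent and guarantees 1/4, so it is optimal.

Yes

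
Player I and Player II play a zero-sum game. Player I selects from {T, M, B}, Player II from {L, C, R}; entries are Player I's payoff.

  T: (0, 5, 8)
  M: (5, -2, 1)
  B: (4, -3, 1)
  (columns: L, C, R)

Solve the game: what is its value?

25/12

Row minima: T → 0, M → -2, B → -3; maximin = 0.
Column maxima: L → 5, C → 5, R → 8; minimax = 5.
0 ≠ 5, so there is no saddle point; optimal play is mixed.
R is strictly dominated by C (it gives Player I strictly more in every row), so Player II never plays it.
With R eliminated, B is strictly dominated by M (M gives Player I strictly more in every remaining column), so Player I never plays it.
On the remaining 2×2 (T, M vs L, C):
Let Player I play T with probability p. Expected payoff against L: 0p + 5(1−p) = −5p + 5; against C: 5p + (-2)(1−p) = 7p − 2.
Setting these equal: −5p + 5 = 7p − 2 ⇒ −12p = -7 ⇒ p = 7/12, and the value is (-5)·(7/12) + 5 = 25/12.
For Player II: with q = P(L), equating T's and M's payoffs gives −5q + 5 = 7q − 2 ⇒ q = 7/12.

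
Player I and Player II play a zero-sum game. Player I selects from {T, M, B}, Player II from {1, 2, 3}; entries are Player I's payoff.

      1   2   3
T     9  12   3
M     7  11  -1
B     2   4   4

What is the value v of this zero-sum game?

15/4

Row minima: T → 3, M → -1, B → 2; maximin = 3.
Column maxima: 1 → 9, 2 → 12, 3 → 4; minimax = 4.
3 ≠ 4, so there is no saddle point; optimal play is mixed.
M is strictly dominated by T, so Player I never plays it.
2 is strictly dominated by 1 (it gives Player I strictly more in every row), so Player II never plays it.
On the remaining 2×2 (T, B vs 1, 3):
Let Player I play T with probability p. Expected payoff against 1: 9p + 2(1−p) = 7p + 2; against 3: 3p + 4(1−p) = −p + 4.
Setting these equal: 7p + 2 = −p + 4 ⇒ 8p = 2 ⇒ p = 1/4, and the value is (7)·(1/4) + 2 = 15/4.
For Player II: with q = P(1), equating T's and B's payoffs gives 6q + 3 = −2q + 4 ⇒ q = 1/8.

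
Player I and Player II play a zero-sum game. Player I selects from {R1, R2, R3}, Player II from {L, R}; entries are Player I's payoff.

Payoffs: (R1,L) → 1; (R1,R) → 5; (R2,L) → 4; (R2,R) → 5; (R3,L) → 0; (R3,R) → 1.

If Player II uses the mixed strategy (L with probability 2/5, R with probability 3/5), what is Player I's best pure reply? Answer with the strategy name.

Expected payoff of R1: (2/5)·1 + (3/5)·5 = 17/5.
Expected payoff of R2: (2/5)·4 + (3/5)·5 = 23/5.
Expected payoff of R3: (2/5)·0 + (3/5)·1 = 3/5.
The largest is 23/5, so Player I's best response is R2.

R2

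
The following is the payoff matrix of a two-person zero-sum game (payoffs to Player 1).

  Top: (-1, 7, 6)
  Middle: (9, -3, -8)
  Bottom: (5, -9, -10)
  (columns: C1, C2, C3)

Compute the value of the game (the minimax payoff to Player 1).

Row minima: Top → -1, Middle → -8, Bottom → -10; maximin = -1.
Column maxima: C1 → 9, C2 → 7, C3 → 6; minimax = 6.
-1 ≠ 6, so there is no saddle point; optimal play is mixed.
Bottom is strictly dominated by Middle, so Player 1 never plays it.
C2 is strictly dominated by C3 (it gives Player 1 strictly more in every row), so Player 2 never plays it.
On the remaining 2×2 (Top, Middle vs C1, C3):
Let Player 1 play Top with probability p. Expected payoff against C1: (-1)p + 9(1−p) = −10p + 9; against C3: 6p + (-8)(1−p) = 14p − 8.
Setting these equal: −10p + 9 = 14p − 8 ⇒ −24p = -17 ⇒ p = 17/24, and the value is (-10)·(17/24) + 9 = 23/12.
For Player 2: with q = P(C1), equating Top's and Middle's payoffs gives −7q + 6 = 17q − 8 ⇒ q = 7/12.

23/12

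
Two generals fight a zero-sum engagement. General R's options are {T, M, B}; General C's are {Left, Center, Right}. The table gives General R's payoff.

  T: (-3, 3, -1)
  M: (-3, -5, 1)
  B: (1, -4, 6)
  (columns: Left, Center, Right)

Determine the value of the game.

Row minima: T → -3, M → -5, B → -4; maximin = -3.
Column maxima: Left → 1, Center → 3, Right → 6; minimax = 1.
-3 ≠ 1, so there is no saddle point; optimal play is mixed.
M is strictly dominated by B, so General R never plays it.
Right is strictly dominated by Left (it gives General R strictly more in every row), so General C never plays it.
On the remaining 2×2 (T, B vs Left, Center):
Let General R play T with probability p. Expected payoff against Left: (-3)p + 1(1−p) = −4p + 1; against Center: 3p + (-4)(1−p) = 7p − 4.
Setting these equal: −4p + 1 = 7p − 4 ⇒ −11p = -5 ⇒ p = 5/11, and the value is (-4)·(5/11) + 1 = -9/11.
For General C: with q = P(Left), equating T's and B's payoffs gives −6q + 3 = 5q − 4 ⇒ q = 7/11.

-9/11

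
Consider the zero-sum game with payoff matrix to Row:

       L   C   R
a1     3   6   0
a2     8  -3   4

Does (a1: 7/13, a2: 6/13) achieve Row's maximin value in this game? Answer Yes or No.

Yes

Against L this mix gives (7/13)·3 + (6/13)·8 = 69/13.
Against C this mix gives (7/13)·6 + (6/13)·(-3) = 24/13.
Against R this mix gives (7/13)·0 + (6/13)·4 = 24/13.
All of Column's active replies (C, R) yield 24/13, and no column does worse for Row. The mix makes Column indifferent and guarantees 24/13, so it is optimal.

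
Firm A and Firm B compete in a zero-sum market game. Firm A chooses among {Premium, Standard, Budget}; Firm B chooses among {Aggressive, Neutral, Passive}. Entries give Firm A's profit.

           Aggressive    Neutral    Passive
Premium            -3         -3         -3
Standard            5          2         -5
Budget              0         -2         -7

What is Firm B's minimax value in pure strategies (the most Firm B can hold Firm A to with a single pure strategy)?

Column maxima: Aggressive → 5, Neutral → 2, Passive → -3.
The smallest of these is -3.

-3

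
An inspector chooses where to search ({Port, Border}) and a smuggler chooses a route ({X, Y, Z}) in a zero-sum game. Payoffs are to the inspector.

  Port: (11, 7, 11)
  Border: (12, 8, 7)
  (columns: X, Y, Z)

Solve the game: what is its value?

Row minima: Port → 7, Border → 7; maximin = 7.
Column maxima: X → 12, Y → 8, Z → 11; minimax = 8.
7 ≠ 8, so there is no saddle point; optimal play is mixed.
X is strictly dominated by Y (it gives the inspector strictly more in every row), so the smuggler never plays it.
On the remaining 2×2 (Port, Border vs Y, Z):
Let the inspector play Port with probability p. Expected payoff against Y: 7p + 8(1−p) = −p + 8; against Z: 11p + 7(1−p) = 4p + 7.
Setting these equal: −p + 8 = 4p + 7 ⇒ −5p = -1 ⇒ p = 1/5, and the value is (-1)·(1/5) + 8 = 39/5.
For the smuggler: with q = P(Y), equating Port's and Border's payoffs gives −4q + 11 = q + 7 ⇒ q = 4/5.

39/5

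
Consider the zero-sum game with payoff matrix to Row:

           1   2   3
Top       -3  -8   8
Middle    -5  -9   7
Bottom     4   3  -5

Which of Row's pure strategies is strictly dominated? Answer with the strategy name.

Middle

Top gives a strictly higher payoff than Middle against every column: -3 > -5, -8 > -9, 8 > 7.
So Middle is strictly dominated and Row never plays it.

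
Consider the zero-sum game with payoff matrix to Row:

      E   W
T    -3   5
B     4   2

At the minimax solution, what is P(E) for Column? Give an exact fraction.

Row minima: T → -3, B → 2; maximin = 2.
Column maxima: E → 4, W → 5; minimax = 4.
2 ≠ 4, so there is no saddle point; optimal play is mixed.
Let Row play T with probability p. Expected payoff against E: (-3)p + 4(1−p) = −7p + 4; against W: 5p + 2(1−p) = 3p + 2.
Setting these equal: −7p + 4 = 3p + 2 ⇒ −10p = -2 ⇒ p = 1/5, and the value is (-7)·(1/5) + 4 = 13/5.
For Column: with q = P(E), equating T's and B's payoffs gives −8q + 5 = 2q + 2 ⇒ q = 3/10.

3/10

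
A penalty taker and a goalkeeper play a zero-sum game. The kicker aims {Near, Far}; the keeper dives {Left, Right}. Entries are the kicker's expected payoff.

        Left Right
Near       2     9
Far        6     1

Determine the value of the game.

Row minima: Near → 2, Far → 1; maximin = 2.
Column maxima: Left → 6, Right → 9; minimax = 6.
2 ≠ 6, so there is no saddle point; optimal play is mixed.
Let the kicker play Near with probability p. Expected payoff against Left: 2p + 6(1−p) = −4p + 6; against Right: 9p + 1(1−p) = 8p + 1.
Setting these equal: −4p + 6 = 8p + 1 ⇒ −12p = -5 ⇒ p = 5/12, and the value is (-4)·(5/12) + 6 = 13/3.
For the keeper: with q = P(Left), equating Near's and Far's payoffs gives −7q + 9 = 5q + 1 ⇒ q = 2/3.

13/3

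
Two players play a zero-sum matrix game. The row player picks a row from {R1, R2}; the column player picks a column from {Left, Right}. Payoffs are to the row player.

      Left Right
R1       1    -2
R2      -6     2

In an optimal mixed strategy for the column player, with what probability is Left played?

Row minima: R1 → -2, R2 → -6; maximin = -2.
Column maxima: Left → 1, Right → 2; minimax = 1.
-2 ≠ 1, so there is no saddle point; optimal play is mixed.
Let the row player play R1 with probability p. Expected payoff against Left: 1p + (-6)(1−p) = 7p − 6; against Right: (-2)p + 2(1−p) = −4p + 2.
Setting these equal: 7p − 6 = −4p + 2 ⇒ 11p = 8 ⇒ p = 8/11, and the value is (7)·(8/11) − 6 = -10/11.
For the column player: with q = P(Left), equating R1's and R2's payoffs gives 3q − 2 = −8q + 2 ⇒ q = 4/11.

4/11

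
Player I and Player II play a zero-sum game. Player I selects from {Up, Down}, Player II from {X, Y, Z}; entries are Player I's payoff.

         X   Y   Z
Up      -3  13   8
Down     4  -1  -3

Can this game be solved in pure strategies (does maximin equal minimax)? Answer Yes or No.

Row minima: Up → -3, Down → -3; maximin = -3.
Column maxima: X → 4, Y → 13, Z → 8; minimax = 4.
-3 ≠ 4, so no pure-strategy equilibrium exists.

No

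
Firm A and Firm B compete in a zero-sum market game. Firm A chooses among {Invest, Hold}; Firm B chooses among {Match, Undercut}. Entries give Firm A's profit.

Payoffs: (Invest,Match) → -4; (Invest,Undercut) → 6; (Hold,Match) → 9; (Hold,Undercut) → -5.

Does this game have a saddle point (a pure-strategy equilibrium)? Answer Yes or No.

No

Row minima: Invest → -4, Hold → -5; maximin = -4.
Column maxima: Match → 9, Undercut → 6; minimax = 6.
-4 ≠ 6, so no pure-strategy equilibrium exists.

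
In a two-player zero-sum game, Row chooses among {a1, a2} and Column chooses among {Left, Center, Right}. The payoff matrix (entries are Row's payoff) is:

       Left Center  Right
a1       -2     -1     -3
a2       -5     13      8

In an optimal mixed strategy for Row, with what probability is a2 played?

1/14

Row minima: a1 → -3, a2 → -5; maximin = -3.
Column maxima: Left → -2, Center → 13, Right → 8; minimax = -2.
-3 ≠ -2, so there is no saddle point; optimal play is mixed.
Center is strictly dominated by Left (it gives Row strictly more in every row), so Column never plays it.
On the remaining 2×2 (a1, a2 vs Left, Right):
Let Row play a1 with probability p. Expected payoff against Left: (-2)p + (-5)(1−p) = 3p − 5; against Right: (-3)p + 8(1−p) = −11p + 8.
Setting these equal: 3p − 5 = −11p + 8 ⇒ 14p = 13 ⇒ p = 13/14, and the value is (3)·(13/14) − 5 = -31/14.
For Column: with q = P(Left), equating a1's and a2's payoffs gives q − 3 = −13q + 8 ⇒ q = 11/14.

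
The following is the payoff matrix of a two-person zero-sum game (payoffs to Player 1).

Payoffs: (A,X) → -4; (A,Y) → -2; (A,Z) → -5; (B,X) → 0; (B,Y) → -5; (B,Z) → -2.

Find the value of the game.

-7/2

Row minima: A → -5, B → -5; maximin = -5.
Column maxima: X → 0, Y → -2, Z → -2; minimax = -2.
-5 ≠ -2, so there is no saddle point; optimal play is mixed.
X is strictly dominated by Z (it gives Player 1 strictly more in every row), so Player 2 never plays it.
On the remaining 2×2 (A, B vs Y, Z):
Let Player 1 play A with probability p. Expected payoff against Y: (-2)p + (-5)(1−p) = 3p − 5; against Z: (-5)p + (-2)(1−p) = −3p − 2.
Setting these equal: 3p − 5 = −3p − 2 ⇒ 6p = 3 ⇒ p = 1/2, and the value is (3)·(1/2) − 5 = -7/2.
For Player 2: with q = P(Y), equating A's and B's payoffs gives 3q − 5 = −3q − 2 ⇒ q = 1/2.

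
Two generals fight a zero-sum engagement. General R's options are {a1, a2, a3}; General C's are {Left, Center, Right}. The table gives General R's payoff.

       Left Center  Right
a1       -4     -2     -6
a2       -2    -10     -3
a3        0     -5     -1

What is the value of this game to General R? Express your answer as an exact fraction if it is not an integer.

-7/2

Row minima: a1 → -6, a2 → -10, a3 → -5; maximin = -5.
Column maxima: Left → 0, Center → -2, Right → -1; minimax = -2.
-5 ≠ -2, so there is no saddle point; optimal play is mixed.
a2 is strictly dominated by a3, so General R never plays it.
Left is strictly dominated by Right (it gives General R strictly more in every row), so General C never plays it.
On the remaining 2×2 (a1, a3 vs Center, Right):
Let General R play a1 with probability p. Expected payoff against Center: (-2)p + (-5)(1−p) = 3p − 5; against Right: (-6)p + (-1)(1−p) = −5p − 1.
Setting these equal: 3p − 5 = −5p − 1 ⇒ 8p = 4 ⇒ p = 1/2, and the value is (3)·(1/2) − 5 = -7/2.
For General C: with q = P(Center), equating a1's and a3's payoffs gives 4q − 6 = −4q − 1 ⇒ q = 5/8.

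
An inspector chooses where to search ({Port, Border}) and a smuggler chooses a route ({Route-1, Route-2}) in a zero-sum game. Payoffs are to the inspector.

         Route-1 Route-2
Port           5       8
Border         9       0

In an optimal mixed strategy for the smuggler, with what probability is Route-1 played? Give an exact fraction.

Row minima: Port → 5, Border → 0; maximin = 5.
Column maxima: Route-1 → 9, Route-2 → 8; minimax = 8.
5 ≠ 8, so there is no saddle point; optimal play is mixed.
Let the inspector play Port with probability p. Expected payoff against Route-1: 5p + 9(1−p) = −4p + 9; against Route-2: 8p + 0(1−p) = 8p.
Setting these equal: −4p + 9 = 8p ⇒ −12p = -9 ⇒ p = 3/4, and the value is (-4)·(3/4) + 9 = 6.
For the smuggler: with q = P(Route-1), equating Port's and Border's payoffs gives −3q + 8 = 9q ⇒ q = 2/3.

2/3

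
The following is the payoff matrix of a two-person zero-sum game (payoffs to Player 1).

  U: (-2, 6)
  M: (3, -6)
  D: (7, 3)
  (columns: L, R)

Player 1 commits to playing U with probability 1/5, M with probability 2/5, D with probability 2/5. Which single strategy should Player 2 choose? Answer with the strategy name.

R

If Player 2 plays L, Player 1's expected payoff is (1/5)·(-2) + (2/5)·3 + (2/5)·7 = 18/5.
If Player 2 plays R, Player 1's expected payoff is (1/5)·6 + (2/5)·(-6) + (2/5)·3 = 0.
Player 2 minimizes Player 1's payoff; the smallest is 0, so the best response is R.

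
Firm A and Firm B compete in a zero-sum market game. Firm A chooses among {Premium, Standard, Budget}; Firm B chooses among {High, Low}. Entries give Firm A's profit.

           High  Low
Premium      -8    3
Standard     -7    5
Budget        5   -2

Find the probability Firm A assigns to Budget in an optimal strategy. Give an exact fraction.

12/19

Row minima: Premium → -8, Standard → -7, Budget → -2; maximin = -2.
Column maxima: High → 5, Low → 5; minimax = 5.
-2 ≠ 5, so there is no saddle point; optimal play is mixed.
Premium is strictly dominated by Standard, so Firm A never plays it.
On the remaining 2×2 (Standard, Budget vs High, Low):
Let Firm A play Standard with probability p. Expected payoff against High: (-7)p + 5(1−p) = −12p + 5; against Low: 5p + (-2)(1−p) = 7p − 2.
Setting these equal: −12p + 5 = 7p − 2 ⇒ −19p = -7 ⇒ p = 7/19, and the value is (-12)·(7/19) + 5 = 11/19.
For Firm B: with q = P(High), equating Standard's and Budget's payoffs gives −12q + 5 = 7q − 2 ⇒ q = 7/19.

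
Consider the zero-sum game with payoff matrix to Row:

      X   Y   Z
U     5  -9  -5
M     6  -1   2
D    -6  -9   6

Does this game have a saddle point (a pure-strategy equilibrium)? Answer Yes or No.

Yes

Row minima: U → -9, M → -1, D → -9; maximin = -1.
Column maxima: X → 6, Y → -1, Z → 6; minimax = -1.
maximin = minimax = -1, so a saddle point exists.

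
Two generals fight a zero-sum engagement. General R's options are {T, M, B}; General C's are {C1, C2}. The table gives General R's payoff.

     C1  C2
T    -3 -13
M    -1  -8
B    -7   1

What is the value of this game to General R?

Row minima: T → -13, M → -8, B → -7; maximin = -7.
Column maxima: C1 → -1, C2 → 1; minimax = -1.
-7 ≠ -1, so there is no saddle point; optimal play is mixed.
T is strictly dominated by M, so General R never plays it.
On the remaining 2×2 (M, B vs C1, C2):
Let General R play M with probability p. Expected payoff against C1: (-1)p + (-7)(1−p) = 6p − 7; against C2: (-8)p + 1(1−p) = −9p + 1.
Setting these equal: 6p − 7 = −9p + 1 ⇒ 15p = 8 ⇒ p = 8/15, and the value is (6)·(8/15) − 7 = -19/5.
For General C: with q = P(C1), equating M's and B's payoffs gives 7q − 8 = −8q + 1 ⇒ q = 3/5.

-19/5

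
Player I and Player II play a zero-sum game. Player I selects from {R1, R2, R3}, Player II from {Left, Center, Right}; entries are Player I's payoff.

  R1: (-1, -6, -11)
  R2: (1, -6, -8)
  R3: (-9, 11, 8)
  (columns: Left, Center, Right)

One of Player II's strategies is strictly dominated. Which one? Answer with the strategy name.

Right holds Player I's payoff strictly below Center in every row: -11 < -6, -8 < -6, 8 < 11.
So Center is strictly dominated for Player II.

Center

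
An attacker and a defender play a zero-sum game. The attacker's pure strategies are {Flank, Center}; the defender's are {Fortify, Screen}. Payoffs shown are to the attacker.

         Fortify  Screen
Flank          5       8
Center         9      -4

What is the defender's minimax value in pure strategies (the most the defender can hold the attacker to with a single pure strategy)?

Column maxima: Fortify → 9, Screen → 8.
The smallest of these is 8.

8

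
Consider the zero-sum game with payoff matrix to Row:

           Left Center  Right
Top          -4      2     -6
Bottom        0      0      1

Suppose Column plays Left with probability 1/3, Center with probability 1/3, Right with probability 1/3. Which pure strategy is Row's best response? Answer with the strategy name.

Bottom

Expected payoff of Top: (1/3)·(-4) + (1/3)·2 + (1/3)·(-6) = -8/3.
Expected payoff of Bottom: (1/3)·0 + (1/3)·0 + (1/3)·1 = 1/3.
The largest is 1/3, so Row's best response is Bottom.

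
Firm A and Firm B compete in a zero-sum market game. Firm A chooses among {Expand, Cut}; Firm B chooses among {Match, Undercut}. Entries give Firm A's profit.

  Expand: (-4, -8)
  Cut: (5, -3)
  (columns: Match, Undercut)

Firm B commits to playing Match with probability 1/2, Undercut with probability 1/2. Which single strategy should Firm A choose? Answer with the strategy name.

Cut

Expected payoff of Expand: (1/2)·(-4) + (1/2)·(-8) = -6.
Expected payoff of Cut: (1/2)·5 + (1/2)·(-3) = 1.
The largest is 1, so Firm A's best response is Cut.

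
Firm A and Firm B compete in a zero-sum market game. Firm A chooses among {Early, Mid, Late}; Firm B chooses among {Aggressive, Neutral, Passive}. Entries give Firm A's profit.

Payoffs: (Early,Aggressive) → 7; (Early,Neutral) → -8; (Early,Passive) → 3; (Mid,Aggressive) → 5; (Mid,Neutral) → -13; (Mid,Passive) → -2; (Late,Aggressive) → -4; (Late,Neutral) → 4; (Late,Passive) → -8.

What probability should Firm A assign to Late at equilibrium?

Row minima: Early → -8, Mid → -13, Late → -8; maximin = -8.
Column maxima: Aggressive → 7, Neutral → 4, Passive → 3; minimax = 3.
-8 ≠ 3, so there is no saddle point; optimal play is mixed.
Mid is strictly dominated by Early, so Firm A never plays it.
Aggressive is strictly dominated by Passive (it gives Firm A strictly more in every row), so Firm B never plays it.
On the remaining 2×2 (Early, Late vs Neutral, Passive):
Let Firm A play Early with probability p. Expected payoff against Neutral: (-8)p + 4(1−p) = −12p + 4; against Passive: 3p + (-8)(1−p) = 11p − 8.
Setting these equal: −12p + 4 = 11p − 8 ⇒ −23p = -12 ⇒ p = 12/23, and the value is (-12)·(12/23) + 4 = -52/23.
For Firm B: with q = P(Neutral), equating Early's and Late's payoffs gives −11q + 3 = 12q − 8 ⇒ q = 11/23.

11/23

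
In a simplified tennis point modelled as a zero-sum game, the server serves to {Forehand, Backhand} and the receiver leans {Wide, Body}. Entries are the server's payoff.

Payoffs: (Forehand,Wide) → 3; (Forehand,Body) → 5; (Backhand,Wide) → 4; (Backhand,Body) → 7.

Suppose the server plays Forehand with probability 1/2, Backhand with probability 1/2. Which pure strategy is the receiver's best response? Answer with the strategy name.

Wide

If the receiver plays Wide, the server's expected payoff is (1/2)·3 + (1/2)·4 = 7/2.
If the receiver plays Body, the server's expected payoff is (1/2)·5 + (1/2)·7 = 6.
The receiver minimizes the server's payoff; the smallest is 7/2, so the best response is Wide.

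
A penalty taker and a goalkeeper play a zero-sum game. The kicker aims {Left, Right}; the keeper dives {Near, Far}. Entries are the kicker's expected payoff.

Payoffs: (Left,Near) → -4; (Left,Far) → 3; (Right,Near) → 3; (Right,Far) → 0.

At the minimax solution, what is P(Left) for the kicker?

Row minima: Left → -4, Right → 0; maximin = 0.
Column maxima: Near → 3, Far → 3; minimax = 3.
0 ≠ 3, so there is no saddle point; optimal play is mixed.
Let the kicker play Left with probability p. Expected payoff against Near: (-4)p + 3(1−p) = −7p + 3; against Far: 3p + 0(1−p) = 3p.
Setting these equal: −7p + 3 = 3p ⇒ −10p = -3 ⇒ p = 3/10, and the value is (-7)·(3/10) + 3 = 9/10.
For the keeper: with q = P(Near), equating Left's and Right's payoffs gives −7q + 3 = 3q ⇒ q = 3/10.

3/10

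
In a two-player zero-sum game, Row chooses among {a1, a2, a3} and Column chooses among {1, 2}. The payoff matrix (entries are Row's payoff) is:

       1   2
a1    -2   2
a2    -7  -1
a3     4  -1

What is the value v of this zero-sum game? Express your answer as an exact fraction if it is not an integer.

Row minima: a1 → -2, a2 → -7, a3 → -1; maximin = -1.
Column maxima: 1 → 4, 2 → 2; minimax = 2.
-1 ≠ 2, so there is no saddle point; optimal play is mixed.
a2 is strictly dominated by a1, so Row never plays it.
On the remaining 2×2 (a1, a3 vs 1, 2):
Let Row play a1 with probability p. Expected payoff against 1: (-2)p + 4(1−p) = −6p + 4; against 2: 2p + (-1)(1−p) = 3p − 1.
Setting these equal: −6p + 4 = 3p − 1 ⇒ −9p = -5 ⇒ p = 5/9, and the value is (-6)·(5/9) + 4 = 2/3.
For Column: with q = P(1), equating a1's and a3's payoffs gives −4q + 2 = 5q − 1 ⇒ q = 1/3.

2/3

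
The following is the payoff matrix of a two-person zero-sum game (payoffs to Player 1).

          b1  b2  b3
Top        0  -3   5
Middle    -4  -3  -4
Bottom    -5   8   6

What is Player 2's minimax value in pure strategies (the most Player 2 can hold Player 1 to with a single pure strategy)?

0

Column maxima: b1 → 0, b2 → 8, b3 → 6.
The smallest of these is 0.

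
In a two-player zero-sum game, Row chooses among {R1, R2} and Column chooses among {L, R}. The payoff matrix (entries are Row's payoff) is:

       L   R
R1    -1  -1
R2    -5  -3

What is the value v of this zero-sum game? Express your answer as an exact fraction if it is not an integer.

-1

Row minima: R1 → -1, R2 → -5; maximin = -1.
Column maxima: L → -1, R → -1; minimax = -1.
Since maximin = minimax = -1, there is a saddle point and the value is -1.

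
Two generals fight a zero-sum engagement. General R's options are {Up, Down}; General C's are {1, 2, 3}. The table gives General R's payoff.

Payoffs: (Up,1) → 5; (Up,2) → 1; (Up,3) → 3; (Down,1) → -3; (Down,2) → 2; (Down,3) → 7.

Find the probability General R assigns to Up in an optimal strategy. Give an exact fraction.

5/9

Row minima: Up → 1, Down → -3; maximin = 1.
Column maxima: 1 → 5, 2 → 2, 3 → 7; minimax = 2.
1 ≠ 2, so there is no saddle point; optimal play is mixed.
3 is strictly dominated by 2 (it gives General R strictly more in every row), so General C never plays it.
On the remaining 2×2 (Up, Down vs 1, 2):
Let General R play Up with probability p. Expected payoff against 1: 5p + (-3)(1−p) = 8p − 3; against 2: 1p + 2(1−p) = −p + 2.
Setting these equal: 8p − 3 = −p + 2 ⇒ 9p = 5 ⇒ p = 5/9, and the value is (8)·(5/9) − 3 = 13/9.
For General C: with q = P(1), equating Up's and Down's payoffs gives 4q + 1 = −5q + 2 ⇒ q = 1/9.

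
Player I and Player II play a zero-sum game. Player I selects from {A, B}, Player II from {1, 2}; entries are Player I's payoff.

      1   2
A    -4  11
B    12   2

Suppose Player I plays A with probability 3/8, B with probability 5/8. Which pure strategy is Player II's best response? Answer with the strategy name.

2

If Player II plays 1, Player I's expected payoff is (3/8)·(-4) + (5/8)·12 = 6.
If Player II plays 2, Player I's expected payoff is (3/8)·11 + (5/8)·2 = 43/8.
Player II minimizes Player I's payoff; the smallest is 43/8, so the best response is 2.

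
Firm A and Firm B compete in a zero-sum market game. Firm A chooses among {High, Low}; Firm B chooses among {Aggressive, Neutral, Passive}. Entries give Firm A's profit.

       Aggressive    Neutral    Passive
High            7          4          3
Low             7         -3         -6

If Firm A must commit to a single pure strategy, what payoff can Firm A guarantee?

Row minima: High → 3, Low → -6.
The best of these is 3.

3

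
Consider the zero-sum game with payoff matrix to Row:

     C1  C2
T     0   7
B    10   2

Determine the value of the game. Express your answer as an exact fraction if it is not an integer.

14/3

Row minima: T → 0, B → 2; maximin = 2.
Column maxima: C1 → 10, C2 → 7; minimax = 7.
2 ≠ 7, so there is no saddle point; optimal play is mixed.
Let Row play T with probability p. Expected payoff against C1: 0p + 10(1−p) = −10p + 10; against C2: 7p + 2(1−p) = 5p + 2.
Setting these equal: −10p + 10 = 5p + 2 ⇒ −15p = -8 ⇒ p = 8/15, and the value is (-10)·(8/15) + 10 = 14/3.
For Column: with q = P(C1), equating T's and B's payoffs gives −7q + 7 = 8q + 2 ⇒ q = 1/3.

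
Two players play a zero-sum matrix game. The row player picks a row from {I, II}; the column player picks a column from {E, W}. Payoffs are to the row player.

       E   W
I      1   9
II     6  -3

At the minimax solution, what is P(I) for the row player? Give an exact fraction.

Row minima: I → 1, II → -3; maximin = 1.
Column maxima: E → 6, W → 9; minimax = 6.
1 ≠ 6, so there is no saddle point; optimal play is mixed.
Let the row player play I with probability p. Expected payoff against E: 1p + 6(1−p) = −5p + 6; against W: 9p + (-3)(1−p) = 12p − 3.
Setting these equal: −5p + 6 = 12p − 3 ⇒ −17p = -9 ⇒ p = 9/17, and the value is (-5)·(9/17) + 6 = 57/17.
For the column player: with q = P(E), equating I's and II's payoffs gives −8q + 9 = 9q − 3 ⇒ q = 12/17.

9/17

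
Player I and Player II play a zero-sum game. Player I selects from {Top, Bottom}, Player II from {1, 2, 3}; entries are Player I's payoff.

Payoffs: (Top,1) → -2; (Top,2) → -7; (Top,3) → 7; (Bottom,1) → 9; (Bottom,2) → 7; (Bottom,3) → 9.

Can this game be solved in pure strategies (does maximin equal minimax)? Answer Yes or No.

Row minima: Top → -7, Bottom → 7; maximin = 7.
Column maxima: 1 → 9, 2 → 7, 3 → 9; minimax = 7.
maximin = minimax = 7, so a saddle point exists.

Yes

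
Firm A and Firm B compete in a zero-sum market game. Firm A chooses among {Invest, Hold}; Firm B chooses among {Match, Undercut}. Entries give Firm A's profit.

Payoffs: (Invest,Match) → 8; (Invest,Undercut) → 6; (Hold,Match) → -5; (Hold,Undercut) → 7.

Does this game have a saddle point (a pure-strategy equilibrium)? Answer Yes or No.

No

Row minima: Invest → 6, Hold → -5; maximin = 6.
Column maxima: Match → 8, Undercut → 7; minimax = 7.
6 ≠ 7, so no pure-strategy equilibrium exists.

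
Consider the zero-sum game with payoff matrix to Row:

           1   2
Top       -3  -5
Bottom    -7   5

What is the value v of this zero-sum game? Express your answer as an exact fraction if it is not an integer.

-25/7

Row minima: Top → -5, Bottom → -7; maximin = -5.
Column maxima: 1 → -3, 2 → 5; minimax = -3.
-5 ≠ -3, so there is no saddle point; optimal play is mixed.
Let Row play Top with probability p. Expected payoff against 1: (-3)p + (-7)(1−p) = 4p − 7; against 2: (-5)p + 5(1−p) = −10p + 5.
Setting these equal: 4p − 7 = −10p + 5 ⇒ 14p = 12 ⇒ p = 6/7, and the value is (4)·(6/7) − 7 = -25/7.
For Column: with q = P(1), equating Top's and Bottom's payoffs gives 2q − 5 = −12q + 5 ⇒ q = 5/7.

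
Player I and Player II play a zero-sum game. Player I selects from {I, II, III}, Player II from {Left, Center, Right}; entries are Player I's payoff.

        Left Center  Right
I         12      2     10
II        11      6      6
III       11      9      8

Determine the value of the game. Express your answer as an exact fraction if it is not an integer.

Row minima: I → 2, II → 6, III → 8; maximin = 8.
Column maxima: Left → 12, Center → 9, Right → 10; minimax = 9.
8 ≠ 9, so there is no saddle point; optimal play is mixed.
Left is strictly dominated by Center (it gives Player I strictly more in every row), so Player II never plays it.
With Left eliminated, II is strictly dominated by III (III gives Player I strictly more in every remaining column), so Player I never plays it.
On the remaining 2×2 (I, III vs Center, Right):
Let Player I play I with probability p. Expected payoff against Center: 2p + 9(1−p) = −7p + 9; against Right: 10p + 8(1−p) = 2p + 8.
Setting these equal: −7p + 9 = 2p + 8 ⇒ −9p = -1 ⇒ p = 1/9, and the value is (-7)·(1/9) + 9 = 74/9.
For Player II: with q = P(Center), equating I's and III's payoffs gives −8q + 10 = q + 8 ⇒ q = 2/9.

74/9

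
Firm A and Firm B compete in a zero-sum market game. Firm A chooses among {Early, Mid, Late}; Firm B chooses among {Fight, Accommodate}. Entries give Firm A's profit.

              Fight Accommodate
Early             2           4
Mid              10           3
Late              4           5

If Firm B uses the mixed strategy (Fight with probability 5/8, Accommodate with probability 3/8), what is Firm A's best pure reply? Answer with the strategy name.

Mid

Expected payoff of Early: (5/8)·2 + (3/8)·4 = 11/4.
Expected payoff of Mid: (5/8)·10 + (3/8)·3 = 59/8.
Expected payoff of Late: (5/8)·4 + (3/8)·5 = 35/8.
The largest is 59/8, so Firm A's best response is Mid.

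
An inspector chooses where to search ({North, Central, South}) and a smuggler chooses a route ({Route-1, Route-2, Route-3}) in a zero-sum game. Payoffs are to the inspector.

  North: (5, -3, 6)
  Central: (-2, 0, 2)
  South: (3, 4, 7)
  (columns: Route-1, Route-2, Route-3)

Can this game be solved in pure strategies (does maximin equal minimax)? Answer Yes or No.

No

Row minima: North → -3, Central → -2, South → 3; maximin = 3.
Column maxima: Route-1 → 5, Route-2 → 4, Route-3 → 7; minimax = 4.
3 ≠ 4, so no pure-strategy equilibrium exists.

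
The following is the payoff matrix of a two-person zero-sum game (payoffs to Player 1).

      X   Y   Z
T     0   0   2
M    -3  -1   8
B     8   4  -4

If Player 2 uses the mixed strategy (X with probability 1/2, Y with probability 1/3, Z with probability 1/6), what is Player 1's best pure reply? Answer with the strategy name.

B

Expected payoff of T: (1/2)·0 + (1/3)·0 + (1/6)·2 = 1/3.
Expected payoff of M: (1/2)·(-3) + (1/3)·(-1) + (1/6)·8 = -1/2.
Expected payoff of B: (1/2)·8 + (1/3)·4 + (1/6)·(-4) = 14/3.
The largest is 14/3, so Player 1's best response is B.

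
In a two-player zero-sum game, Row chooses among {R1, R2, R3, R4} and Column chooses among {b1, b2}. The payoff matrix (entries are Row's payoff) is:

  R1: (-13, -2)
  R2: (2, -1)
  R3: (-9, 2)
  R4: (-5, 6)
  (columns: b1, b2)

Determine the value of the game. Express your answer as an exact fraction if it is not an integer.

Row minima: R1 → -13, R2 → -1, R3 → -9, R4 → -5; maximin = -1.
Column maxima: b1 → 2, b2 → 6; minimax = 2.
-1 ≠ 2, so there is no saddle point; optimal play is mixed.
R1 is strictly dominated by R2, so Row never plays it.
R3 is strictly dominated by R4, so Row never plays it.
On the remaining 2×2 (R2, R4 vs b1, b2):
Let Row play R2 with probability p. Expected payoff against b1: 2p + (-5)(1−p) = 7p − 5; against b2: (-1)p + 6(1−p) = −7p + 6.
Setting these equal: 7p − 5 = −7p + 6 ⇒ 14p = 11 ⇒ p = 11/14, and the value is (7)·(11/14) − 5 = 1/2.
For Column: with q = P(b1), equating R2's and R4's payoffs gives 3q − 1 = −11q + 6 ⇒ q = 1/2.

1/2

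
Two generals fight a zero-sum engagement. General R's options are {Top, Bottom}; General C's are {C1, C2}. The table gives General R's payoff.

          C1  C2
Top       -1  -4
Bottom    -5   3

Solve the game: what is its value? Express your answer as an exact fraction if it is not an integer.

-23/11

Row minima: Top → -4, Bottom → -5; maximin = -4.
Column maxima: C1 → -1, C2 → 3; minimax = -1.
-4 ≠ -1, so there is no saddle point; optimal play is mixed.
Let General R play Top with probability p. Expected payoff against C1: (-1)p + (-5)(1−p) = 4p − 5; against C2: (-4)p + 3(1−p) = −7p + 3.
Setting these equal: 4p − 5 = −7p + 3 ⇒ 11p = 8 ⇒ p = 8/11, and the value is (4)·(8/11) − 5 = -23/11.
For General C: with q = P(C1), equating Top's and Bottom's payoffs gives 3q − 4 = −8q + 3 ⇒ q = 7/11.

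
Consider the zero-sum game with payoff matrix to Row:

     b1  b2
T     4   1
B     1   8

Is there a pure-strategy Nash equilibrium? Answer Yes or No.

Row minima: T → 1, B → 1; maximin = 1.
Column maxima: b1 → 4, b2 → 8; minimax = 4.
1 ≠ 4, so no pure-strategy equilibrium exists.

No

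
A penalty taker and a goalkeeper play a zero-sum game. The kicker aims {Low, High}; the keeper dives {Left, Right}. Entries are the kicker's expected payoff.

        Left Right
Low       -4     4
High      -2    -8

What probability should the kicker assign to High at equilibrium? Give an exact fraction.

Row minima: Low → -4, High → -8; maximin = -4.
Column maxima: Left → -2, Right → 4; minimax = -2.
-4 ≠ -2, so there is no saddle point; optimal play is mixed.
Let the kicker play Low with probability p. Expected payoff against Left: (-4)p + (-2)(1−p) = −2p − 2; against Right: 4p + (-8)(1−p) = 12p − 8.
Setting these equal: −2p − 2 = 12p − 8 ⇒ −14p = -6 ⇒ p = 3/7, and the value is (-2)·(3/7) − 2 = -20/7.
For the keeper: with q = P(Left), equating Low's and High's payoffs gives −8q + 4 = 6q − 8 ⇒ q = 6/7.

4/7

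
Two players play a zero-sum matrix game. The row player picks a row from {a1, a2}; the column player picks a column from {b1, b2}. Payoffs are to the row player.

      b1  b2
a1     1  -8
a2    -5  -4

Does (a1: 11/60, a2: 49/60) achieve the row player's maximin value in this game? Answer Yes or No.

No

Against b1 this mix gives (11/60)·1 + (49/60)·(-5) = -39/10.
Against b2 this mix gives (11/60)·(-8) + (49/60)·(-4) = -71/15.
The column player will play b2, holding the row player to -71/15. Shifting weight toward the row that does better against b2 would raise this floor (the equalizing mix achieves -22/5 against both b2 and b1), so the proposed strategy is not optimal.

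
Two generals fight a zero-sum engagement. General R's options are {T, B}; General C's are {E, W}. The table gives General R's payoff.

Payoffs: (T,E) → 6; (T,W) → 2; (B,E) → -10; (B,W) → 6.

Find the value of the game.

14/5

Row minima: T → 2, B → -10; maximin = 2.
Column maxima: E → 6, W → 6; minimax = 6.
2 ≠ 6, so there is no saddle point; optimal play is mixed.
Let General R play T with probability p. Expected payoff against E: 6p + (-10)(1−p) = 16p − 10; against W: 2p + 6(1−p) = −4p + 6.
Setting these equal: 16p − 10 = −4p + 6 ⇒ 20p = 16 ⇒ p = 4/5, and the value is (16)·(4/5) − 10 = 14/5.
For General C: with q = P(E), equating T's and B's payoffs gives 4q + 2 = −16q + 6 ⇒ q = 1/5.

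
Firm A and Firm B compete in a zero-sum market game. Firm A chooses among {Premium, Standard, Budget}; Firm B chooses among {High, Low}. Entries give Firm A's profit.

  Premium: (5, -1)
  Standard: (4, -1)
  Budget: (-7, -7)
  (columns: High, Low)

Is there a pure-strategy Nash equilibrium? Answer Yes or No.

Row minima: Premium → -1, Standard → -1, Budget → -7; maximin = -1.
Column maxima: High → 5, Low → -1; minimax = -1.
maximin = minimax = -1, so a saddle point exists.

Yes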